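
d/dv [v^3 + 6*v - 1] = 3*v^2 + 6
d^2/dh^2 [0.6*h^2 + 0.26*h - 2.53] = 1.20000000000000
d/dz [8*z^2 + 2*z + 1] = 16*z + 2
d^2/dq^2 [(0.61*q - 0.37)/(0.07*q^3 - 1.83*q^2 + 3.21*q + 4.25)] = (0.017934*q^5 - 0.490602*q^4 + 4.569876*q^3 - 10.111092*q^2 + 42.167046*q - 30.024234)/(0.000343*q^9 - 0.026901*q^8 + 0.750456*q^7 - 8.533218*q^6 + 31.147218*q^5 - 8.141184*q^4 - 112.925364*q^3 + 32.21415*q^2 + 173.941875*q + 76.765625)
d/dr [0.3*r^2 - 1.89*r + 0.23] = 0.6*r - 1.89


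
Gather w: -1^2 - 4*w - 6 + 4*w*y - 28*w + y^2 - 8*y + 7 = w*(4*y - 32) + y^2 - 8*y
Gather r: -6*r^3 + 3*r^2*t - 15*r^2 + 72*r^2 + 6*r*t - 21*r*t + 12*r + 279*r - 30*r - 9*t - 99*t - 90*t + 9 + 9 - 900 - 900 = -6*r^3 + r^2*(3*t + 57) + r*(261 - 15*t) - 198*t - 1782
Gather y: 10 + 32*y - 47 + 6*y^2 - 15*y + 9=6*y^2 + 17*y - 28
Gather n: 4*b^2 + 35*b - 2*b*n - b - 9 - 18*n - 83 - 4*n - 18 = 4*b^2 + 34*b + n*(-2*b - 22) - 110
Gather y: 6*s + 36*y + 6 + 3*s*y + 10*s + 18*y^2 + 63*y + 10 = 16*s + 18*y^2 + y*(3*s + 99) + 16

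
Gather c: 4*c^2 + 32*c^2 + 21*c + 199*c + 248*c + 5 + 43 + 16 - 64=36*c^2 + 468*c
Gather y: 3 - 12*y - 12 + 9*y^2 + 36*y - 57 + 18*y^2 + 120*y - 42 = 27*y^2 + 144*y - 108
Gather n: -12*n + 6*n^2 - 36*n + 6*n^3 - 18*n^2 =6*n^3 - 12*n^2 - 48*n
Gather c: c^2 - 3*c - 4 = c^2 - 3*c - 4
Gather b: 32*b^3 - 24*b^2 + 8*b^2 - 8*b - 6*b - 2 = 32*b^3 - 16*b^2 - 14*b - 2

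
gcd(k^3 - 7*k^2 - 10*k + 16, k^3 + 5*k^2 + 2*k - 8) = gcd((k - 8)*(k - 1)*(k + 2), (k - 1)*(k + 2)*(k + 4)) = k^2 + k - 2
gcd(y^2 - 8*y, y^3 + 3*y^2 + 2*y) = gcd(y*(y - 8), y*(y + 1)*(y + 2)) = y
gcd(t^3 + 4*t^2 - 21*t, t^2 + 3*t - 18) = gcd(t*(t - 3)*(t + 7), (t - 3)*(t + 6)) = t - 3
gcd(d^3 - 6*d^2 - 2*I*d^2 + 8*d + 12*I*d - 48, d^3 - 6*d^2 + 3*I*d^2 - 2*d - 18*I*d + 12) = d^2 + d*(-6 + 2*I) - 12*I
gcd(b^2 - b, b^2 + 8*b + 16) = 1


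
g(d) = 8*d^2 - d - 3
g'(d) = 16*d - 1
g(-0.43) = -1.09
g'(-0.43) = -7.88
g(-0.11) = -2.79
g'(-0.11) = -2.76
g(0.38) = -2.22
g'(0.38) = 5.08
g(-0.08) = -2.87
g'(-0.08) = -2.28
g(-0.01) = -2.99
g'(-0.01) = -1.16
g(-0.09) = -2.85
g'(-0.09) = -2.44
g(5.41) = 225.73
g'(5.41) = 85.56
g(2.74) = 54.32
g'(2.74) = 42.84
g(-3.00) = 72.00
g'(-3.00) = -49.00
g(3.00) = 66.00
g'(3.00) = 47.00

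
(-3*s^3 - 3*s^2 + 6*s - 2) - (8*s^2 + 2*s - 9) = -3*s^3 - 11*s^2 + 4*s + 7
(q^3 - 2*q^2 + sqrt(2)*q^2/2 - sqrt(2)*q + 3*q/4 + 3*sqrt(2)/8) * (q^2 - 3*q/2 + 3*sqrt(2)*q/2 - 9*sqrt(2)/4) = q^5 - 7*q^4/2 + 2*sqrt(2)*q^4 - 7*sqrt(2)*q^3 + 21*q^3/4 - 51*q^2/8 + 15*sqrt(2)*q^2/2 - 9*sqrt(2)*q/4 + 45*q/8 - 27/16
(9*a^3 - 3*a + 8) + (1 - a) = 9*a^3 - 4*a + 9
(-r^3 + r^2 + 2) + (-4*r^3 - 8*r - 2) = -5*r^3 + r^2 - 8*r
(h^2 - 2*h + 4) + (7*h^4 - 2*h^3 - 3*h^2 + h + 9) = 7*h^4 - 2*h^3 - 2*h^2 - h + 13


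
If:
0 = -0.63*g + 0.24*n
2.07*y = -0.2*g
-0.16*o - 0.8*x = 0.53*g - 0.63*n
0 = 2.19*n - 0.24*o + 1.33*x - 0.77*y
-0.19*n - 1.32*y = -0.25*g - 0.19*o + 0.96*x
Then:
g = 0.00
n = 0.00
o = 0.00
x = 0.00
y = 0.00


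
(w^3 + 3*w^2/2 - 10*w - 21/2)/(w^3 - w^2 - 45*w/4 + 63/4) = 2*(w + 1)/(2*w - 3)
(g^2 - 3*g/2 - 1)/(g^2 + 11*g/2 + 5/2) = (g - 2)/(g + 5)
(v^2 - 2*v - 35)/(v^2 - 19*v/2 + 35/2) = 2*(v + 5)/(2*v - 5)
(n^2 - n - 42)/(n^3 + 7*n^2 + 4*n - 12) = (n - 7)/(n^2 + n - 2)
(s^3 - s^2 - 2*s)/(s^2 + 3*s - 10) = s*(s + 1)/(s + 5)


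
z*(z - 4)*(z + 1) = z^3 - 3*z^2 - 4*z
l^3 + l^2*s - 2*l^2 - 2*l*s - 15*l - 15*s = (l - 5)*(l + 3)*(l + s)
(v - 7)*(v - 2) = v^2 - 9*v + 14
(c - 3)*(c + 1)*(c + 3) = c^3 + c^2 - 9*c - 9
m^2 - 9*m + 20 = (m - 5)*(m - 4)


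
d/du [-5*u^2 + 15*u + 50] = 15 - 10*u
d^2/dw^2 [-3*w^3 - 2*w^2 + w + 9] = -18*w - 4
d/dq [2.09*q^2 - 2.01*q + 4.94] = 4.18*q - 2.01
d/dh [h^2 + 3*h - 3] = 2*h + 3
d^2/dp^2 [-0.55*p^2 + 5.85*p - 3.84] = -1.10000000000000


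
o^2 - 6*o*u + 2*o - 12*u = (o + 2)*(o - 6*u)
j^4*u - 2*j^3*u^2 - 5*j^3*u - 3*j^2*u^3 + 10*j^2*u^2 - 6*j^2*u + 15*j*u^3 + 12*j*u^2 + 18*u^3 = (j - 6)*(j - 3*u)*(j + u)*(j*u + u)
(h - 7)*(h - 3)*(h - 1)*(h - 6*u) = h^4 - 6*h^3*u - 11*h^3 + 66*h^2*u + 31*h^2 - 186*h*u - 21*h + 126*u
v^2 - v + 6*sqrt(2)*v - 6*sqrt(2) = (v - 1)*(v + 6*sqrt(2))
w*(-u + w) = -u*w + w^2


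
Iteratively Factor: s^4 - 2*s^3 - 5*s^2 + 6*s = (s - 3)*(s^3 + s^2 - 2*s) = (s - 3)*(s + 2)*(s^2 - s) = s*(s - 3)*(s + 2)*(s - 1)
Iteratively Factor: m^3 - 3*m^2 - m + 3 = (m - 3)*(m^2 - 1) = (m - 3)*(m - 1)*(m + 1)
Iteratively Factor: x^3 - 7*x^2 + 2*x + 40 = (x + 2)*(x^2 - 9*x + 20) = (x - 5)*(x + 2)*(x - 4)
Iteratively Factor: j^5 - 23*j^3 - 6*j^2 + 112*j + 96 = (j + 4)*(j^4 - 4*j^3 - 7*j^2 + 22*j + 24) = (j - 4)*(j + 4)*(j^3 - 7*j - 6) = (j - 4)*(j - 3)*(j + 4)*(j^2 + 3*j + 2) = (j - 4)*(j - 3)*(j + 2)*(j + 4)*(j + 1)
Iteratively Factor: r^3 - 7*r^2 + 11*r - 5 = (r - 1)*(r^2 - 6*r + 5) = (r - 1)^2*(r - 5)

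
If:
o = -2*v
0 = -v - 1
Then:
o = 2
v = -1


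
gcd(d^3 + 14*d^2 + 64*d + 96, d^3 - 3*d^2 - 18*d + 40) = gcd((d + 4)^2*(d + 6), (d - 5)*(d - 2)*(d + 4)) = d + 4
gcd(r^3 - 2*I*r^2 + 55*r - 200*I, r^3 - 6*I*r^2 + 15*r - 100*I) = r^2 - 10*I*r - 25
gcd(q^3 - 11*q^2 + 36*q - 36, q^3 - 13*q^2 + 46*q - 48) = q^2 - 5*q + 6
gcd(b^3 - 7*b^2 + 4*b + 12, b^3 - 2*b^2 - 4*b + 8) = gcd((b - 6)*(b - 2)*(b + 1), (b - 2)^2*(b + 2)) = b - 2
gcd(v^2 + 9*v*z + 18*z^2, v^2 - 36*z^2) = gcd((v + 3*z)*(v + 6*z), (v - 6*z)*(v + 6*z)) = v + 6*z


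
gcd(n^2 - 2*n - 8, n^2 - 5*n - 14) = n + 2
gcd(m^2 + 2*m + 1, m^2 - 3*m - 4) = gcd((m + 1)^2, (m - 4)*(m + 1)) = m + 1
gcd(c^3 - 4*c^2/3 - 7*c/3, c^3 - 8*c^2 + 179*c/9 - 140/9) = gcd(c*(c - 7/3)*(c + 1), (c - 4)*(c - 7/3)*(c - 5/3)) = c - 7/3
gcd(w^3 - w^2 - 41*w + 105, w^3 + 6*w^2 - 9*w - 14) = w + 7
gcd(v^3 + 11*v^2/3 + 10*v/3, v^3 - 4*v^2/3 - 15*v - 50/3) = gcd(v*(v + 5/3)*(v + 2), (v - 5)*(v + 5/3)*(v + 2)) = v^2 + 11*v/3 + 10/3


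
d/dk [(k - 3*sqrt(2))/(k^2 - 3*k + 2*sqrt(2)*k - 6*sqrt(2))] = (k^2 - 3*k + 2*sqrt(2)*k - (k - 3*sqrt(2))*(2*k - 3 + 2*sqrt(2)) - 6*sqrt(2))/(k^2 - 3*k + 2*sqrt(2)*k - 6*sqrt(2))^2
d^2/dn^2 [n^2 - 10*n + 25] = 2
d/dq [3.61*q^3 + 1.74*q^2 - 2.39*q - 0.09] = 10.83*q^2 + 3.48*q - 2.39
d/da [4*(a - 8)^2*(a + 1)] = 12*(a - 8)*(a - 2)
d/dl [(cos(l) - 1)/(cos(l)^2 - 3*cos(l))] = (sin(l) + 3*sin(l)/cos(l)^2 - 2*tan(l))/(cos(l) - 3)^2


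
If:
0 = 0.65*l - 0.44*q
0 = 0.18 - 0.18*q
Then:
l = 0.68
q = 1.00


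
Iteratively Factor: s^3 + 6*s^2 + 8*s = (s)*(s^2 + 6*s + 8) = s*(s + 4)*(s + 2)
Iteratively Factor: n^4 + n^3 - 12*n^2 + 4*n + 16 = (n - 2)*(n^3 + 3*n^2 - 6*n - 8) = (n - 2)*(n + 1)*(n^2 + 2*n - 8) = (n - 2)^2*(n + 1)*(n + 4)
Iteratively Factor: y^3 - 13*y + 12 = (y + 4)*(y^2 - 4*y + 3) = (y - 1)*(y + 4)*(y - 3)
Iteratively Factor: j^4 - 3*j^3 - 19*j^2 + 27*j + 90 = (j - 3)*(j^3 - 19*j - 30) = (j - 5)*(j - 3)*(j^2 + 5*j + 6) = (j - 5)*(j - 3)*(j + 2)*(j + 3)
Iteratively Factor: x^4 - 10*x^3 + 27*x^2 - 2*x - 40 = (x + 1)*(x^3 - 11*x^2 + 38*x - 40) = (x - 2)*(x + 1)*(x^2 - 9*x + 20) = (x - 5)*(x - 2)*(x + 1)*(x - 4)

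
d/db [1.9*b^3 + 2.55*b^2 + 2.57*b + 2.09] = 5.7*b^2 + 5.1*b + 2.57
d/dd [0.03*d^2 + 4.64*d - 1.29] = 0.06*d + 4.64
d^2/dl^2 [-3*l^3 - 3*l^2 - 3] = -18*l - 6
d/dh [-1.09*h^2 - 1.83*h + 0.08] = -2.18*h - 1.83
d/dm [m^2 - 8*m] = 2*m - 8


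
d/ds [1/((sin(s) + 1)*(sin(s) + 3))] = -2*(sin(s) + 2)*cos(s)/((sin(s) + 1)^2*(sin(s) + 3)^2)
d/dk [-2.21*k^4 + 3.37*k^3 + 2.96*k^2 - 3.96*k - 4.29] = -8.84*k^3 + 10.11*k^2 + 5.92*k - 3.96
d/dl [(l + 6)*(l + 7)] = 2*l + 13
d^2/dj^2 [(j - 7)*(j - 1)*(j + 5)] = 6*j - 6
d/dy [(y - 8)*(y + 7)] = 2*y - 1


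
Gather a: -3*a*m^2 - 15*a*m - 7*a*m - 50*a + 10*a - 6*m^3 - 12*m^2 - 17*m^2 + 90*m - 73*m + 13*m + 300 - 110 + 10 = a*(-3*m^2 - 22*m - 40) - 6*m^3 - 29*m^2 + 30*m + 200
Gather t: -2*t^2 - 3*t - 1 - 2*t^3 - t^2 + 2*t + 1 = -2*t^3 - 3*t^2 - t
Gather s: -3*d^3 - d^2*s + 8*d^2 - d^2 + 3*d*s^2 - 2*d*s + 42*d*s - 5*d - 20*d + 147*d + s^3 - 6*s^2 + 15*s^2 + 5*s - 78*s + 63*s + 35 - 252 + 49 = -3*d^3 + 7*d^2 + 122*d + s^3 + s^2*(3*d + 9) + s*(-d^2 + 40*d - 10) - 168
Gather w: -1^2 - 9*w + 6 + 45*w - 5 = 36*w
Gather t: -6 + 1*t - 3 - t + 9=0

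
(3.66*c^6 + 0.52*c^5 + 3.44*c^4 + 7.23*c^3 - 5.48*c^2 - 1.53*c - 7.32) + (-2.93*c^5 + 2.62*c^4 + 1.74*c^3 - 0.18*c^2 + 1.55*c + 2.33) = 3.66*c^6 - 2.41*c^5 + 6.06*c^4 + 8.97*c^3 - 5.66*c^2 + 0.02*c - 4.99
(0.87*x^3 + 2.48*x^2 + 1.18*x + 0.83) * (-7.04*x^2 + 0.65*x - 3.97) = -6.1248*x^5 - 16.8937*x^4 - 10.1491*x^3 - 14.9218*x^2 - 4.1451*x - 3.2951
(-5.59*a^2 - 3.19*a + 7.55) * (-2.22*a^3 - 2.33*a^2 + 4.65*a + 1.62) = 12.4098*a^5 + 20.1065*a^4 - 35.3218*a^3 - 41.4808*a^2 + 29.9397*a + 12.231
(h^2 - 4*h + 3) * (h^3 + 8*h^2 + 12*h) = h^5 + 4*h^4 - 17*h^3 - 24*h^2 + 36*h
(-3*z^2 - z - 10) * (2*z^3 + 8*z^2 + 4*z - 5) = -6*z^5 - 26*z^4 - 40*z^3 - 69*z^2 - 35*z + 50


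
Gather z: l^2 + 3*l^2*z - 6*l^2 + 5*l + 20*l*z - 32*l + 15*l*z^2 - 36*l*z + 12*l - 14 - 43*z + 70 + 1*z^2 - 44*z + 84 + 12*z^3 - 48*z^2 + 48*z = -5*l^2 - 15*l + 12*z^3 + z^2*(15*l - 47) + z*(3*l^2 - 16*l - 39) + 140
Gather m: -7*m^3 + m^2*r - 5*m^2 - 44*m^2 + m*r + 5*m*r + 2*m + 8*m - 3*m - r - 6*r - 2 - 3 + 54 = -7*m^3 + m^2*(r - 49) + m*(6*r + 7) - 7*r + 49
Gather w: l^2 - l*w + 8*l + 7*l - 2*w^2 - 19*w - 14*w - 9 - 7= l^2 + 15*l - 2*w^2 + w*(-l - 33) - 16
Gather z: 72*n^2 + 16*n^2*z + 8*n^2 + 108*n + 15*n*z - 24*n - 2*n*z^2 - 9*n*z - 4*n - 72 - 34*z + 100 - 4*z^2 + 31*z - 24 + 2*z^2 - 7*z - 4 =80*n^2 + 80*n + z^2*(-2*n - 2) + z*(16*n^2 + 6*n - 10)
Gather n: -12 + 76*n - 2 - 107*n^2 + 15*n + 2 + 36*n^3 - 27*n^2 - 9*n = 36*n^3 - 134*n^2 + 82*n - 12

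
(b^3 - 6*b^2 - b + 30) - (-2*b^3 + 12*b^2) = 3*b^3 - 18*b^2 - b + 30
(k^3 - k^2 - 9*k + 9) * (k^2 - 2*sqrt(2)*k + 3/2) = k^5 - 2*sqrt(2)*k^4 - k^4 - 15*k^3/2 + 2*sqrt(2)*k^3 + 15*k^2/2 + 18*sqrt(2)*k^2 - 18*sqrt(2)*k - 27*k/2 + 27/2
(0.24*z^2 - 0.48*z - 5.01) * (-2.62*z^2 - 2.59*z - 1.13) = -0.6288*z^4 + 0.636*z^3 + 14.0982*z^2 + 13.5183*z + 5.6613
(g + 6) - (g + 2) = 4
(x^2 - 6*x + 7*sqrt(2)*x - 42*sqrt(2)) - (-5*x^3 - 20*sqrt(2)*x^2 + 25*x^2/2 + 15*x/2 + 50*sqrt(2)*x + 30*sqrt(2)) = 5*x^3 - 23*x^2/2 + 20*sqrt(2)*x^2 - 43*sqrt(2)*x - 27*x/2 - 72*sqrt(2)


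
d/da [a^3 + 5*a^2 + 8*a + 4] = 3*a^2 + 10*a + 8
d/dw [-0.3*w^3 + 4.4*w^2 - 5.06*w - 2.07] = -0.9*w^2 + 8.8*w - 5.06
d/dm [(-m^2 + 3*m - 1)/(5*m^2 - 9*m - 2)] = (-6*m^2 + 14*m - 15)/(25*m^4 - 90*m^3 + 61*m^2 + 36*m + 4)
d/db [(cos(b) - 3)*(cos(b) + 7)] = -2*(cos(b) + 2)*sin(b)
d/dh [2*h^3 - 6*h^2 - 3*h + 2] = 6*h^2 - 12*h - 3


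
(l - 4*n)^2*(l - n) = l^3 - 9*l^2*n + 24*l*n^2 - 16*n^3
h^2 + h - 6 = (h - 2)*(h + 3)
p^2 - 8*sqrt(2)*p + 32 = (p - 4*sqrt(2))^2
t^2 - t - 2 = (t - 2)*(t + 1)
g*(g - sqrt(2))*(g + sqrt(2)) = g^3 - 2*g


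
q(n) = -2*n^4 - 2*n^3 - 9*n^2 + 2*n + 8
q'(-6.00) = 1622.00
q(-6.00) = -2488.00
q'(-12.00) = 13178.00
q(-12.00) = -39328.00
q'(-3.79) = 419.55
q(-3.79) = -432.63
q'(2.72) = -252.34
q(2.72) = -202.87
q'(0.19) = -1.69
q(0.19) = 8.04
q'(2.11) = -137.84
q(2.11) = -86.28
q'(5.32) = -1468.12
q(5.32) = -2139.27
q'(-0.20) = 5.42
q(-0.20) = 7.25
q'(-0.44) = 9.44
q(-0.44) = 5.47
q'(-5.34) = 1145.21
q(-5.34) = -1581.05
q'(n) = -8*n^3 - 6*n^2 - 18*n + 2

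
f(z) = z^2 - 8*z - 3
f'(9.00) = 10.00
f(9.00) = 6.00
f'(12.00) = 16.00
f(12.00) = 45.00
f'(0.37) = -7.26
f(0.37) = -5.82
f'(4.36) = 0.72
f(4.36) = -18.87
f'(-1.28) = -10.56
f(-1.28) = 8.88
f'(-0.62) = -9.24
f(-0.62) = 2.34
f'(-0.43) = -8.86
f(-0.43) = 0.62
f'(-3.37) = -14.74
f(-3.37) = 35.32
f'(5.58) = 3.16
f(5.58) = -16.50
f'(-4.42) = -16.84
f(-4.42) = 51.90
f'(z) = 2*z - 8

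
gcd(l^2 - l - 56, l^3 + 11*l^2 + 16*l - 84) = l + 7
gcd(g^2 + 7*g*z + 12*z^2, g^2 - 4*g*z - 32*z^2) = g + 4*z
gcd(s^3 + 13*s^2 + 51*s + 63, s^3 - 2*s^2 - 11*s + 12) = s + 3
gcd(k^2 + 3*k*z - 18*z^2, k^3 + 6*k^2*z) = k + 6*z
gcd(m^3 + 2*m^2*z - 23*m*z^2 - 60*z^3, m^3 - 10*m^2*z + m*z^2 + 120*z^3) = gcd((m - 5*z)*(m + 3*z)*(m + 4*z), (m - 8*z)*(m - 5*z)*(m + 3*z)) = -m^2 + 2*m*z + 15*z^2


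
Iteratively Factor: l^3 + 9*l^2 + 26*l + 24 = (l + 3)*(l^2 + 6*l + 8) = (l + 2)*(l + 3)*(l + 4)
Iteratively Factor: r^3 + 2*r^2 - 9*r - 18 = (r + 3)*(r^2 - r - 6) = (r + 2)*(r + 3)*(r - 3)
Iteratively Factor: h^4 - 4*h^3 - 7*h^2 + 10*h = (h)*(h^3 - 4*h^2 - 7*h + 10) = h*(h + 2)*(h^2 - 6*h + 5) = h*(h - 5)*(h + 2)*(h - 1)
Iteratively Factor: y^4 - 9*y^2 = (y - 3)*(y^3 + 3*y^2) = y*(y - 3)*(y^2 + 3*y) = y^2*(y - 3)*(y + 3)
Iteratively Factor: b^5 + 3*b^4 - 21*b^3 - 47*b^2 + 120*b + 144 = (b - 3)*(b^4 + 6*b^3 - 3*b^2 - 56*b - 48) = (b - 3)*(b + 4)*(b^3 + 2*b^2 - 11*b - 12) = (b - 3)^2*(b + 4)*(b^2 + 5*b + 4) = (b - 3)^2*(b + 1)*(b + 4)*(b + 4)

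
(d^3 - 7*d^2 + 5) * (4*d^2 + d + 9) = 4*d^5 - 27*d^4 + 2*d^3 - 43*d^2 + 5*d + 45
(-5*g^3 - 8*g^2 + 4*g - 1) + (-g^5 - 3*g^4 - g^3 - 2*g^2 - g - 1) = -g^5 - 3*g^4 - 6*g^3 - 10*g^2 + 3*g - 2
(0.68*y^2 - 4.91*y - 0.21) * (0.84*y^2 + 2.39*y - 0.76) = 0.5712*y^4 - 2.4992*y^3 - 12.4281*y^2 + 3.2297*y + 0.1596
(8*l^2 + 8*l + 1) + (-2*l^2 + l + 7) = 6*l^2 + 9*l + 8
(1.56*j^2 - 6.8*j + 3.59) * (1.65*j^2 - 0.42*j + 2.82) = 2.574*j^4 - 11.8752*j^3 + 13.1787*j^2 - 20.6838*j + 10.1238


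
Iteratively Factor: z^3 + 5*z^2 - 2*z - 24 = (z + 4)*(z^2 + z - 6) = (z + 3)*(z + 4)*(z - 2)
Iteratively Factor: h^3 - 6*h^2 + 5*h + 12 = (h - 4)*(h^2 - 2*h - 3) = (h - 4)*(h - 3)*(h + 1)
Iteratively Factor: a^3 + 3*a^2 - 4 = (a + 2)*(a^2 + a - 2) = (a + 2)^2*(a - 1)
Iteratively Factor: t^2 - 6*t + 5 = (t - 1)*(t - 5)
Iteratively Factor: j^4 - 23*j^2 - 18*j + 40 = (j + 4)*(j^3 - 4*j^2 - 7*j + 10) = (j - 1)*(j + 4)*(j^2 - 3*j - 10) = (j - 5)*(j - 1)*(j + 4)*(j + 2)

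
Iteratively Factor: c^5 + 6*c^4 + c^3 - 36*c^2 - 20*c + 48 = (c + 3)*(c^4 + 3*c^3 - 8*c^2 - 12*c + 16) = (c - 2)*(c + 3)*(c^3 + 5*c^2 + 2*c - 8) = (c - 2)*(c + 3)*(c + 4)*(c^2 + c - 2) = (c - 2)*(c + 2)*(c + 3)*(c + 4)*(c - 1)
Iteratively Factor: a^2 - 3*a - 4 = (a + 1)*(a - 4)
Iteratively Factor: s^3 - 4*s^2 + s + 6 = (s + 1)*(s^2 - 5*s + 6) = (s - 2)*(s + 1)*(s - 3)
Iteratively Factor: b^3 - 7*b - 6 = (b - 3)*(b^2 + 3*b + 2) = (b - 3)*(b + 1)*(b + 2)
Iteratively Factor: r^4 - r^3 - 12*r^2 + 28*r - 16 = (r + 4)*(r^3 - 5*r^2 + 8*r - 4) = (r - 2)*(r + 4)*(r^2 - 3*r + 2) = (r - 2)*(r - 1)*(r + 4)*(r - 2)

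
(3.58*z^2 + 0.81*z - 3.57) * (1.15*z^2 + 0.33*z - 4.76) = 4.117*z^4 + 2.1129*z^3 - 20.879*z^2 - 5.0337*z + 16.9932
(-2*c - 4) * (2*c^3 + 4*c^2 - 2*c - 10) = -4*c^4 - 16*c^3 - 12*c^2 + 28*c + 40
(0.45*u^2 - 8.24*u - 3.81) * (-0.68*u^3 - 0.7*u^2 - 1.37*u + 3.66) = -0.306*u^5 + 5.2882*u^4 + 7.7423*u^3 + 15.6028*u^2 - 24.9387*u - 13.9446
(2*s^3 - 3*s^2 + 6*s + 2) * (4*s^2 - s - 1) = 8*s^5 - 14*s^4 + 25*s^3 + 5*s^2 - 8*s - 2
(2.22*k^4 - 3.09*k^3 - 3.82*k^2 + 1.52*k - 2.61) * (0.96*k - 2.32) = 2.1312*k^5 - 8.1168*k^4 + 3.5016*k^3 + 10.3216*k^2 - 6.032*k + 6.0552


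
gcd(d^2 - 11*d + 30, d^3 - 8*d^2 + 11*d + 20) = d - 5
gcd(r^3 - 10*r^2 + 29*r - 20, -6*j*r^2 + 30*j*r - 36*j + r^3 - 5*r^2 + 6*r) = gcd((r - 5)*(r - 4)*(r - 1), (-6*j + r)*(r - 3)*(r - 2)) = 1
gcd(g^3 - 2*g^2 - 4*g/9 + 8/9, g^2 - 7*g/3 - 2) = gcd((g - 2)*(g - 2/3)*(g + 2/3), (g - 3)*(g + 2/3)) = g + 2/3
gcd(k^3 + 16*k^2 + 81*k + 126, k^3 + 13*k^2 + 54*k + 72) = k^2 + 9*k + 18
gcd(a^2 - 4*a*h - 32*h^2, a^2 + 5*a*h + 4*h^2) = a + 4*h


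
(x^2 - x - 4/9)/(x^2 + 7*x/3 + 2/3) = (x - 4/3)/(x + 2)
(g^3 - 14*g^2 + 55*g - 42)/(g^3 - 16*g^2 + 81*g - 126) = (g - 1)/(g - 3)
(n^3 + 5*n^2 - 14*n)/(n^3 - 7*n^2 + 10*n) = (n + 7)/(n - 5)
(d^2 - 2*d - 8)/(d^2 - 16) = (d + 2)/(d + 4)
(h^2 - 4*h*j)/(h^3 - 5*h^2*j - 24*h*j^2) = (-h + 4*j)/(-h^2 + 5*h*j + 24*j^2)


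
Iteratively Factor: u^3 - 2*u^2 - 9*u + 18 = (u - 3)*(u^2 + u - 6) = (u - 3)*(u + 3)*(u - 2)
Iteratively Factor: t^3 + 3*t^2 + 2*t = (t + 1)*(t^2 + 2*t) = (t + 1)*(t + 2)*(t)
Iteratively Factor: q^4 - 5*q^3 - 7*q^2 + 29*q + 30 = (q + 2)*(q^3 - 7*q^2 + 7*q + 15) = (q - 5)*(q + 2)*(q^2 - 2*q - 3) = (q - 5)*(q - 3)*(q + 2)*(q + 1)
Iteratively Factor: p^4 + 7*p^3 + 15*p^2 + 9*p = (p)*(p^3 + 7*p^2 + 15*p + 9) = p*(p + 3)*(p^2 + 4*p + 3) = p*(p + 3)^2*(p + 1)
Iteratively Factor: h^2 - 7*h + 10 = (h - 5)*(h - 2)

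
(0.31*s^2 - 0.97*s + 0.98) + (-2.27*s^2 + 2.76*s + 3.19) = -1.96*s^2 + 1.79*s + 4.17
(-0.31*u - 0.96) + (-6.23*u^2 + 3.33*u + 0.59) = -6.23*u^2 + 3.02*u - 0.37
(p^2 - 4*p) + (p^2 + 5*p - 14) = 2*p^2 + p - 14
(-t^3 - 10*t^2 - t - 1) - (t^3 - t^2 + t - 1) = -2*t^3 - 9*t^2 - 2*t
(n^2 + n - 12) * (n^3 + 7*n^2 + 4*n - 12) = n^5 + 8*n^4 - n^3 - 92*n^2 - 60*n + 144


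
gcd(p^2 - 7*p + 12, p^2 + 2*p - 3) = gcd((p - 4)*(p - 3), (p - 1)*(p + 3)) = 1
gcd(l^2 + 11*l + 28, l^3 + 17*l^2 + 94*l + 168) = l^2 + 11*l + 28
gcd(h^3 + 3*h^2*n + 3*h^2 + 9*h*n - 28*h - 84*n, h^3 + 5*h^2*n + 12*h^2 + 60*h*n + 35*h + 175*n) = h + 7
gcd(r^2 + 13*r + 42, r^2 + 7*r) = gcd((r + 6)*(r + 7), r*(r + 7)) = r + 7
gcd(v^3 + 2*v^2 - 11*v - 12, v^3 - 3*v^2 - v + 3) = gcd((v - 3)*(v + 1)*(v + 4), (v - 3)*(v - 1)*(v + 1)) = v^2 - 2*v - 3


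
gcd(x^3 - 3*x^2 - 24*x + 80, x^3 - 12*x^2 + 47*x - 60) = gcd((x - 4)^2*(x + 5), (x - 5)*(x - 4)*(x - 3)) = x - 4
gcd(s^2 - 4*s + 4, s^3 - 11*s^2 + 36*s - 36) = s - 2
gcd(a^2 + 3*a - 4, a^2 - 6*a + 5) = a - 1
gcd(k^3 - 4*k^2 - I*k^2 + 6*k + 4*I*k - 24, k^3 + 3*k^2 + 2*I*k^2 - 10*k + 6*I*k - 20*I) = k + 2*I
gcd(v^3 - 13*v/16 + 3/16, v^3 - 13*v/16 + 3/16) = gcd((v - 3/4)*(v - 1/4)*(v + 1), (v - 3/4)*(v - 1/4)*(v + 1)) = v^3 - 13*v/16 + 3/16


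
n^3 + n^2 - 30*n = n*(n - 5)*(n + 6)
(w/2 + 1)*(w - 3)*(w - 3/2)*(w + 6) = w^4/2 + 7*w^3/4 - 39*w^2/4 - 9*w + 27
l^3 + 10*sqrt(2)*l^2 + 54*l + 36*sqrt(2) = (l + sqrt(2))*(l + 3*sqrt(2))*(l + 6*sqrt(2))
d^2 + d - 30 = (d - 5)*(d + 6)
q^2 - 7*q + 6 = (q - 6)*(q - 1)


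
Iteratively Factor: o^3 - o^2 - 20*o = (o + 4)*(o^2 - 5*o) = o*(o + 4)*(o - 5)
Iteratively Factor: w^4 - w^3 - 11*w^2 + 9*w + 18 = (w + 1)*(w^3 - 2*w^2 - 9*w + 18) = (w - 2)*(w + 1)*(w^2 - 9) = (w - 2)*(w + 1)*(w + 3)*(w - 3)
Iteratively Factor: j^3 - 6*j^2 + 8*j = (j - 2)*(j^2 - 4*j) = j*(j - 2)*(j - 4)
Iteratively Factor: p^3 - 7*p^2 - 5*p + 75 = (p - 5)*(p^2 - 2*p - 15) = (p - 5)*(p + 3)*(p - 5)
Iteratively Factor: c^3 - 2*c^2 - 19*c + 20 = (c - 5)*(c^2 + 3*c - 4) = (c - 5)*(c + 4)*(c - 1)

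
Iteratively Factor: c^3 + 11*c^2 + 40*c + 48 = (c + 4)*(c^2 + 7*c + 12) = (c + 3)*(c + 4)*(c + 4)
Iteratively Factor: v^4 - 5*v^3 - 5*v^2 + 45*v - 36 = (v + 3)*(v^3 - 8*v^2 + 19*v - 12) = (v - 1)*(v + 3)*(v^2 - 7*v + 12) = (v - 4)*(v - 1)*(v + 3)*(v - 3)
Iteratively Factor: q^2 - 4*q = (q - 4)*(q)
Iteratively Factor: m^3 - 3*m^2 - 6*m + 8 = (m - 4)*(m^2 + m - 2) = (m - 4)*(m - 1)*(m + 2)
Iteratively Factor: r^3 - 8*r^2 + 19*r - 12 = (r - 3)*(r^2 - 5*r + 4) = (r - 3)*(r - 1)*(r - 4)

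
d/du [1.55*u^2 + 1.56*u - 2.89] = 3.1*u + 1.56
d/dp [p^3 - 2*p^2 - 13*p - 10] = 3*p^2 - 4*p - 13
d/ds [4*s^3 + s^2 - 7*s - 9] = 12*s^2 + 2*s - 7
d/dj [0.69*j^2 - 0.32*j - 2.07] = 1.38*j - 0.32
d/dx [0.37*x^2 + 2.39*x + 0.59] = 0.74*x + 2.39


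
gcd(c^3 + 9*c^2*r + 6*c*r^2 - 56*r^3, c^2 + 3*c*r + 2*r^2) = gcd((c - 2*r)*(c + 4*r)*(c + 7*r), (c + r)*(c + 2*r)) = 1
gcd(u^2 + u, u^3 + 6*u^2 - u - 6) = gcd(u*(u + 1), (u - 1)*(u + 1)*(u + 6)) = u + 1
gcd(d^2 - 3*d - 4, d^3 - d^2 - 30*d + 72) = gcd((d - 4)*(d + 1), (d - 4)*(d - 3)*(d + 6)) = d - 4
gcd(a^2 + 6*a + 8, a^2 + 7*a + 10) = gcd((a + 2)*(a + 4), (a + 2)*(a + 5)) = a + 2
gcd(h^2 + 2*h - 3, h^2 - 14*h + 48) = 1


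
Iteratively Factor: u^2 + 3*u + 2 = (u + 2)*(u + 1)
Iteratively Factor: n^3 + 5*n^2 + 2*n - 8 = (n + 4)*(n^2 + n - 2) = (n + 2)*(n + 4)*(n - 1)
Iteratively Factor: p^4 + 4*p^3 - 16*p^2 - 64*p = (p)*(p^3 + 4*p^2 - 16*p - 64) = p*(p + 4)*(p^2 - 16) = p*(p + 4)^2*(p - 4)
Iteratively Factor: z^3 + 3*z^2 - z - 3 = (z - 1)*(z^2 + 4*z + 3) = (z - 1)*(z + 1)*(z + 3)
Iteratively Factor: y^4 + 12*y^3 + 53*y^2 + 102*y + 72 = (y + 3)*(y^3 + 9*y^2 + 26*y + 24) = (y + 3)*(y + 4)*(y^2 + 5*y + 6) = (y + 3)^2*(y + 4)*(y + 2)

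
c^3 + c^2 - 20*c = c*(c - 4)*(c + 5)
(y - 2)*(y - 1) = y^2 - 3*y + 2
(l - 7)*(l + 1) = l^2 - 6*l - 7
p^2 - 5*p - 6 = (p - 6)*(p + 1)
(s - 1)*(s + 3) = s^2 + 2*s - 3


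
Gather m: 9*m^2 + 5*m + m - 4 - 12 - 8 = 9*m^2 + 6*m - 24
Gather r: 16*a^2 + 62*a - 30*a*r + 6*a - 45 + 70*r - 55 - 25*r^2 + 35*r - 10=16*a^2 + 68*a - 25*r^2 + r*(105 - 30*a) - 110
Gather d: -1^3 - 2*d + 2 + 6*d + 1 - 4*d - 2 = 0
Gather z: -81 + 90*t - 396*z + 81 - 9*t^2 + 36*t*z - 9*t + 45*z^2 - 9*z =-9*t^2 + 81*t + 45*z^2 + z*(36*t - 405)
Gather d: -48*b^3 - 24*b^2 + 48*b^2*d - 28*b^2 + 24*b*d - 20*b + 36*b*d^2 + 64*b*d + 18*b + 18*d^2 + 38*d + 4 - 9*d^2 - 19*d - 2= -48*b^3 - 52*b^2 - 2*b + d^2*(36*b + 9) + d*(48*b^2 + 88*b + 19) + 2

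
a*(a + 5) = a^2 + 5*a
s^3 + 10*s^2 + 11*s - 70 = (s - 2)*(s + 5)*(s + 7)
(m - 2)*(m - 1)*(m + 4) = m^3 + m^2 - 10*m + 8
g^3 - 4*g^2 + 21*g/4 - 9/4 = (g - 3/2)^2*(g - 1)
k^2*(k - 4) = k^3 - 4*k^2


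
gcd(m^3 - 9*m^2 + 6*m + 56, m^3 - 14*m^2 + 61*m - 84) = m^2 - 11*m + 28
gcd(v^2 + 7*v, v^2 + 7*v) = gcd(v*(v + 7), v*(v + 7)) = v^2 + 7*v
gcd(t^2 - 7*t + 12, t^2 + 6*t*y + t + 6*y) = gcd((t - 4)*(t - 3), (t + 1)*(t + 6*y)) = 1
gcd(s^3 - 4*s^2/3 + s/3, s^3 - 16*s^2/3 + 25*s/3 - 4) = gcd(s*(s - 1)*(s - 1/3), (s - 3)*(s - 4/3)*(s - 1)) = s - 1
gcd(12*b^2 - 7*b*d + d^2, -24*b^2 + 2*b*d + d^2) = 4*b - d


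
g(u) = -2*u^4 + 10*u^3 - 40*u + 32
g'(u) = -8*u^3 + 30*u^2 - 40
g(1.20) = -2.87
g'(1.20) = -10.62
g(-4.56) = -1598.54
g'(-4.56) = 1342.36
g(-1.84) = 20.38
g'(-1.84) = 111.40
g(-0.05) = 34.00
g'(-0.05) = -39.92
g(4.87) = -132.77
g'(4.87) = -252.50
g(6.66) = -1215.16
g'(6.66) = -1072.60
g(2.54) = 11.02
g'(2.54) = 22.45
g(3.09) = 21.10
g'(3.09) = 10.41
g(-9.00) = -20020.00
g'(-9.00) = 8222.00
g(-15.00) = -134368.00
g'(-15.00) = 33710.00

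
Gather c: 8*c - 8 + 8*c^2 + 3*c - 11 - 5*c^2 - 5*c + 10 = 3*c^2 + 6*c - 9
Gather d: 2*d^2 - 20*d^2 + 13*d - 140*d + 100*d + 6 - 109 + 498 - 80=-18*d^2 - 27*d + 315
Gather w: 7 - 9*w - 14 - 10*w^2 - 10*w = -10*w^2 - 19*w - 7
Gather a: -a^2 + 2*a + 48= -a^2 + 2*a + 48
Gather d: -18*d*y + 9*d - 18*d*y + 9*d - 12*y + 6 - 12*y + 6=d*(18 - 36*y) - 24*y + 12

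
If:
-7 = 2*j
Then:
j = -7/2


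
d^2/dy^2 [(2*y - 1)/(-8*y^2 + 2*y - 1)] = 8*(-(2*y - 1)*(8*y - 1)^2 + 3*(4*y - 1)*(8*y^2 - 2*y + 1))/(8*y^2 - 2*y + 1)^3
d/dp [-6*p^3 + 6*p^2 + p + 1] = -18*p^2 + 12*p + 1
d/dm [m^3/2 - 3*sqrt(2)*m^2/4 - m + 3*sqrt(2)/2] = 3*m^2/2 - 3*sqrt(2)*m/2 - 1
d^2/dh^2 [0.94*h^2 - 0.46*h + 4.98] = 1.88000000000000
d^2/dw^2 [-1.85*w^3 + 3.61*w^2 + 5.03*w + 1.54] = 7.22 - 11.1*w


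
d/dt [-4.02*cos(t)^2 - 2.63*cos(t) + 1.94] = (8.04*cos(t) + 2.63)*sin(t)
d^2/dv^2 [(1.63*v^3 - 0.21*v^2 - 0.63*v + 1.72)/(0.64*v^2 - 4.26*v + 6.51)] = (7.105427357601e-15*v^4 + 43.9175279999999*v^3 - 261.748092*v^2 + 402.089922*v - 4.64739)/(0.262144*v^6 - 5.234688*v^5 + 42.84288*v^4 - 183.80196*v^3 + 435.79242*v^2 - 541.617678*v + 275.894451)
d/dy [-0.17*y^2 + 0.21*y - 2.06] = 0.21 - 0.34*y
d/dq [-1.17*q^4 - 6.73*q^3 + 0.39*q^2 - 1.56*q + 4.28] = -4.68*q^3 - 20.19*q^2 + 0.78*q - 1.56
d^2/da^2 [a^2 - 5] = 2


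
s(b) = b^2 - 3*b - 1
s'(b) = 2*b - 3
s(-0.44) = 0.51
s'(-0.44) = -3.88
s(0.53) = -2.31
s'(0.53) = -1.94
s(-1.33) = 4.76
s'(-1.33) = -5.66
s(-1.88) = 8.17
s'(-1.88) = -6.76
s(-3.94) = 26.34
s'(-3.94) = -10.88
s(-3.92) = 26.13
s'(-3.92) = -10.84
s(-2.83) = 15.50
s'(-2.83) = -8.66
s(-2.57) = 13.31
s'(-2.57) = -8.14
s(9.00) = 53.00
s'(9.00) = 15.00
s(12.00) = 107.00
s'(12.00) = 21.00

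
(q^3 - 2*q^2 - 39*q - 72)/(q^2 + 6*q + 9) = q - 8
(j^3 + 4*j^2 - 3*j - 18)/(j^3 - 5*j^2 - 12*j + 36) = (j + 3)/(j - 6)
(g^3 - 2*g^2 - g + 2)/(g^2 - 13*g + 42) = (g^3 - 2*g^2 - g + 2)/(g^2 - 13*g + 42)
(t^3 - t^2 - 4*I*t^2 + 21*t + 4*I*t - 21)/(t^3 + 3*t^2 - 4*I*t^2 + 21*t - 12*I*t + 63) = (t - 1)/(t + 3)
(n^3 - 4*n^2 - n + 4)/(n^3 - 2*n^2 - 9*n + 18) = (n^3 - 4*n^2 - n + 4)/(n^3 - 2*n^2 - 9*n + 18)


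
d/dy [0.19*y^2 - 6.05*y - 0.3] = 0.38*y - 6.05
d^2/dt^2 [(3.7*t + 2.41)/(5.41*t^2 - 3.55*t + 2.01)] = ((0.193799999999996 - 120.102*t)*(5.41*t^2 - 3.55*t + 2.01) + (3.7*t + 2.41)*(10.82*t - 3.55)*(21.64*t - 7.1))/(5.41*t^2 - 3.55*t + 2.01)^3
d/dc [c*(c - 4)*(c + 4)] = 3*c^2 - 16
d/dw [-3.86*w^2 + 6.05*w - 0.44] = 6.05 - 7.72*w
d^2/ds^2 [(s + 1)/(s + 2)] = -2/(s + 2)^3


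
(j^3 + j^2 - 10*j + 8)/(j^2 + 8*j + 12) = (j^3 + j^2 - 10*j + 8)/(j^2 + 8*j + 12)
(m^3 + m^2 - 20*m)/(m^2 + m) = (m^2 + m - 20)/(m + 1)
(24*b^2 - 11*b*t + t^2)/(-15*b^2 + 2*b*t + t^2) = (-8*b + t)/(5*b + t)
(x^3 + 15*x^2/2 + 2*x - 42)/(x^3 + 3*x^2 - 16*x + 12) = (x + 7/2)/(x - 1)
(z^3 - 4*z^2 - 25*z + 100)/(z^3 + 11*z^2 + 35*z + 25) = (z^2 - 9*z + 20)/(z^2 + 6*z + 5)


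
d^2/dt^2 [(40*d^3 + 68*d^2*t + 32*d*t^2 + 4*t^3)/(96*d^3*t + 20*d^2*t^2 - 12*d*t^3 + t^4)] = 8*(11520*d^6 - 10080*d^5*t + 3660*d^4*t^2 + 1000*d^3*t^3 - 366*d^2*t^4 + 18*d*t^5 + t^6)/(t^3*(110592*d^6 - 96768*d^5*t + 35136*d^4*t^2 - 6776*d^3*t^3 + 732*d^2*t^4 - 42*d*t^5 + t^6))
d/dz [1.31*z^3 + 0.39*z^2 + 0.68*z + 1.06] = 3.93*z^2 + 0.78*z + 0.68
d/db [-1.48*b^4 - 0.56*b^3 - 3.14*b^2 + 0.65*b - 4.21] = -5.92*b^3 - 1.68*b^2 - 6.28*b + 0.65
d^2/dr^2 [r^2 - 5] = 2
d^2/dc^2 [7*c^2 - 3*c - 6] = 14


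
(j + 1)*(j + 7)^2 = j^3 + 15*j^2 + 63*j + 49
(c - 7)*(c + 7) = c^2 - 49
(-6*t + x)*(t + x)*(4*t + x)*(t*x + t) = -24*t^4*x - 24*t^4 - 26*t^3*x^2 - 26*t^3*x - t^2*x^3 - t^2*x^2 + t*x^4 + t*x^3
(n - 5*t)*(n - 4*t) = n^2 - 9*n*t + 20*t^2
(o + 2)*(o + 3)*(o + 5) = o^3 + 10*o^2 + 31*o + 30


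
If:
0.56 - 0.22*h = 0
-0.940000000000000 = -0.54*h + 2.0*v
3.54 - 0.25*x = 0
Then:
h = 2.55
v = 0.22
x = 14.16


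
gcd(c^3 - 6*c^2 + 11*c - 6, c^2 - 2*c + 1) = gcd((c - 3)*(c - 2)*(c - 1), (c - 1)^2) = c - 1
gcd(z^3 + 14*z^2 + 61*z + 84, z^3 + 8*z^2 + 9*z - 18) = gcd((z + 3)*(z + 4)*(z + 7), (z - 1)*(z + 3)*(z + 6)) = z + 3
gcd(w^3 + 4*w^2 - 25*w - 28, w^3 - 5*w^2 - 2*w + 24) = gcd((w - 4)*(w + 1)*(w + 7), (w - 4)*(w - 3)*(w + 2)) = w - 4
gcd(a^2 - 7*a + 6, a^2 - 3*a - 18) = a - 6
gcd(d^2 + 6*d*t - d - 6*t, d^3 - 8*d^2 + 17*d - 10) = d - 1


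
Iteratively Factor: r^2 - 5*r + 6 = (r - 3)*(r - 2)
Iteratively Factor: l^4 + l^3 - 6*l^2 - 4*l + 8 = (l - 2)*(l^3 + 3*l^2 - 4) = (l - 2)*(l + 2)*(l^2 + l - 2) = (l - 2)*(l + 2)^2*(l - 1)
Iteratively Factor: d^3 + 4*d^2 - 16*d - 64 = (d - 4)*(d^2 + 8*d + 16) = (d - 4)*(d + 4)*(d + 4)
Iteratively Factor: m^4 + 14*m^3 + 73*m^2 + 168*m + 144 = (m + 3)*(m^3 + 11*m^2 + 40*m + 48) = (m + 3)^2*(m^2 + 8*m + 16) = (m + 3)^2*(m + 4)*(m + 4)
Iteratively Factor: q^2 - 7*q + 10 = (q - 2)*(q - 5)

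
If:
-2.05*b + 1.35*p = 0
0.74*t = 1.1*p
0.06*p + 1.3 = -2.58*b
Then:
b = -0.49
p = -0.74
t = -1.10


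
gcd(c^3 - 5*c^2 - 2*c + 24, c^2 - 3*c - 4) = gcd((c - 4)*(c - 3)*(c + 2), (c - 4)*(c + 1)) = c - 4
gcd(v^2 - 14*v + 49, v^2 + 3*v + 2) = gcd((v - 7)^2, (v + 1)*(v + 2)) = 1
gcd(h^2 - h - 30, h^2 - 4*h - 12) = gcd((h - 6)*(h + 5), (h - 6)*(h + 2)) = h - 6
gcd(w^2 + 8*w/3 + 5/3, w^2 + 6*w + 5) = w + 1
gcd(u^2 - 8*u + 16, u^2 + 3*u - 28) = u - 4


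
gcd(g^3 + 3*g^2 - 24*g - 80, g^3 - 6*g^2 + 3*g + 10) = g - 5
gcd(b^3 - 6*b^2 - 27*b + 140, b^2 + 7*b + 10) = b + 5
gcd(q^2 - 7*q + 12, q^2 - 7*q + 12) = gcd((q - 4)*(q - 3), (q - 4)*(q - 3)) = q^2 - 7*q + 12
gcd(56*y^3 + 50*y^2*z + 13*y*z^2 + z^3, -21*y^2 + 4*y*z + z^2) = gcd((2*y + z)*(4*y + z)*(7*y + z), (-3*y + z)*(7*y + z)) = 7*y + z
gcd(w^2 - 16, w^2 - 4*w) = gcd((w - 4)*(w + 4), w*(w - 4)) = w - 4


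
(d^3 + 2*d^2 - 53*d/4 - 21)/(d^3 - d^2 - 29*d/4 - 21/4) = (d + 4)/(d + 1)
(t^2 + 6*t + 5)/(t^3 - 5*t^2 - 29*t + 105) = (t + 1)/(t^2 - 10*t + 21)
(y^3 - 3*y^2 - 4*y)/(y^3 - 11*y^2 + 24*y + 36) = y*(y - 4)/(y^2 - 12*y + 36)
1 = 1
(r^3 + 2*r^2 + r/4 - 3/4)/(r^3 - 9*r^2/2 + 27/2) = (2*r^2 + r - 1)/(2*(r^2 - 6*r + 9))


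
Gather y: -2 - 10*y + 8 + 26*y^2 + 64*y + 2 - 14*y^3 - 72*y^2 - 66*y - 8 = -14*y^3 - 46*y^2 - 12*y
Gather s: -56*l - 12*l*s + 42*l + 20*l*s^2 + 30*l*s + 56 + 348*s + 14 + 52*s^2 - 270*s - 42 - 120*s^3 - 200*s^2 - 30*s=-14*l - 120*s^3 + s^2*(20*l - 148) + s*(18*l + 48) + 28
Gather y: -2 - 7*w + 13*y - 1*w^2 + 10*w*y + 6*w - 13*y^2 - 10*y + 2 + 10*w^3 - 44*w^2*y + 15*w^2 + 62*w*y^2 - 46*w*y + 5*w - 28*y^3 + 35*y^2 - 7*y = 10*w^3 + 14*w^2 + 4*w - 28*y^3 + y^2*(62*w + 22) + y*(-44*w^2 - 36*w - 4)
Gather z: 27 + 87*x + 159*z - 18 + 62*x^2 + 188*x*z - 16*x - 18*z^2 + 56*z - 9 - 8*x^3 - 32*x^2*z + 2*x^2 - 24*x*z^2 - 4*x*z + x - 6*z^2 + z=-8*x^3 + 64*x^2 + 72*x + z^2*(-24*x - 24) + z*(-32*x^2 + 184*x + 216)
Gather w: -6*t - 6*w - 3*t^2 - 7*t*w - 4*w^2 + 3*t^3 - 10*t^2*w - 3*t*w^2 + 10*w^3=3*t^3 - 3*t^2 - 6*t + 10*w^3 + w^2*(-3*t - 4) + w*(-10*t^2 - 7*t - 6)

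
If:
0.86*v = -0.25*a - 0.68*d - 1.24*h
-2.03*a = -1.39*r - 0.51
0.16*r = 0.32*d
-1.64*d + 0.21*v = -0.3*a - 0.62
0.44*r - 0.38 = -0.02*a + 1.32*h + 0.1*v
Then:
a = 0.86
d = 0.44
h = 0.08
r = 0.89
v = -0.71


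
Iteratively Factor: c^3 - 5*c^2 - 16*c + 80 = (c - 5)*(c^2 - 16) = (c - 5)*(c - 4)*(c + 4)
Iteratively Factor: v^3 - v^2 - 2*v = (v + 1)*(v^2 - 2*v) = v*(v + 1)*(v - 2)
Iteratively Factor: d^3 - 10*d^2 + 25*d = (d)*(d^2 - 10*d + 25) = d*(d - 5)*(d - 5)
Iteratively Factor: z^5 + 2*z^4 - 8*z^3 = (z)*(z^4 + 2*z^3 - 8*z^2) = z^2*(z^3 + 2*z^2 - 8*z) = z^3*(z^2 + 2*z - 8) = z^3*(z - 2)*(z + 4)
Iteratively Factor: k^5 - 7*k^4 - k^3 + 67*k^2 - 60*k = (k - 5)*(k^4 - 2*k^3 - 11*k^2 + 12*k) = k*(k - 5)*(k^3 - 2*k^2 - 11*k + 12) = k*(k - 5)*(k - 1)*(k^2 - k - 12) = k*(k - 5)*(k - 1)*(k + 3)*(k - 4)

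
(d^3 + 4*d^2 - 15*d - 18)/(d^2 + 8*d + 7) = (d^2 + 3*d - 18)/(d + 7)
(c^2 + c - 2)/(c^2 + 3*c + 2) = (c - 1)/(c + 1)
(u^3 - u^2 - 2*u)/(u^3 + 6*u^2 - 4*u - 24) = u*(u + 1)/(u^2 + 8*u + 12)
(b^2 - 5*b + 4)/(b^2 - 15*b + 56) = (b^2 - 5*b + 4)/(b^2 - 15*b + 56)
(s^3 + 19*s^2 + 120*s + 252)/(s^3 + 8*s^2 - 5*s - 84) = (s^2 + 12*s + 36)/(s^2 + s - 12)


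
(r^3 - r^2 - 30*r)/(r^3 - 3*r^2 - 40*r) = (r - 6)/(r - 8)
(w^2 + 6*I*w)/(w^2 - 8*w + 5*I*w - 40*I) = w*(w + 6*I)/(w^2 + w*(-8 + 5*I) - 40*I)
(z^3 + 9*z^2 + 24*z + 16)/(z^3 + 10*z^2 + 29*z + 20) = (z + 4)/(z + 5)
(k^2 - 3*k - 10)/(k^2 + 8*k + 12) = (k - 5)/(k + 6)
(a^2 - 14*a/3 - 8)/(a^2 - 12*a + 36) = (a + 4/3)/(a - 6)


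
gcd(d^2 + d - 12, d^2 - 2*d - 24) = d + 4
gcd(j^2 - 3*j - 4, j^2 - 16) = j - 4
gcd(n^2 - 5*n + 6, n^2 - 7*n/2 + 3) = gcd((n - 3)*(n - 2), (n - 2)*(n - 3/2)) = n - 2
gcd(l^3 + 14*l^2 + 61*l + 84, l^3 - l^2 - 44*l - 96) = l^2 + 7*l + 12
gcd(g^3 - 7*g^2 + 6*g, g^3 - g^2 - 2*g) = g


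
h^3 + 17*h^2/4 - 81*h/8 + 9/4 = (h - 3/2)*(h - 1/4)*(h + 6)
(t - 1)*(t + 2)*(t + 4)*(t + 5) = t^4 + 10*t^3 + 27*t^2 + 2*t - 40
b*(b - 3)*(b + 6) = b^3 + 3*b^2 - 18*b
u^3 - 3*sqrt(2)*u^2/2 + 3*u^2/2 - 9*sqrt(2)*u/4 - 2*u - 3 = (u + 3/2)*(u - 2*sqrt(2))*(u + sqrt(2)/2)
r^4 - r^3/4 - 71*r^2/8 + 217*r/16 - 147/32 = (r - 7/4)*(r - 3/2)*(r - 1/2)*(r + 7/2)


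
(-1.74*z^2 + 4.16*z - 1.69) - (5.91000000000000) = -1.74*z^2 + 4.16*z - 7.6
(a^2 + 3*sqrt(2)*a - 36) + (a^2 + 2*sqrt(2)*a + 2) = 2*a^2 + 5*sqrt(2)*a - 34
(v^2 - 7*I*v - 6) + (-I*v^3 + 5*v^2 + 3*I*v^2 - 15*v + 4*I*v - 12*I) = -I*v^3 + 6*v^2 + 3*I*v^2 - 15*v - 3*I*v - 6 - 12*I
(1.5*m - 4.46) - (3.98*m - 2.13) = -2.48*m - 2.33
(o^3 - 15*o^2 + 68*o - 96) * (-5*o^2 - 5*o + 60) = -5*o^5 + 70*o^4 - 205*o^3 - 760*o^2 + 4560*o - 5760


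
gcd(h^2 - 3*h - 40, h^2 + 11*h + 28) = 1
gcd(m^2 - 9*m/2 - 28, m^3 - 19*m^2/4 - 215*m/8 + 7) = m^2 - 9*m/2 - 28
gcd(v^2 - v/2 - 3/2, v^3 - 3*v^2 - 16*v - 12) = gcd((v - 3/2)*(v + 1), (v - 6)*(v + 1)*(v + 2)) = v + 1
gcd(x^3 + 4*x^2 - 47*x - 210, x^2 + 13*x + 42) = x + 6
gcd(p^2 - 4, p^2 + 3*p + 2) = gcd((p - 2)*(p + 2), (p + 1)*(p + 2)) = p + 2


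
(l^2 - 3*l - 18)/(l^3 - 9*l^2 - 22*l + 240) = (l + 3)/(l^2 - 3*l - 40)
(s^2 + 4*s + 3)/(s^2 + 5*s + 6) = (s + 1)/(s + 2)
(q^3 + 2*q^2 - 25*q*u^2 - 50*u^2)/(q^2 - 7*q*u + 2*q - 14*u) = (q^2 - 25*u^2)/(q - 7*u)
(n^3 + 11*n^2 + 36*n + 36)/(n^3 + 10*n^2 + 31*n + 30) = (n + 6)/(n + 5)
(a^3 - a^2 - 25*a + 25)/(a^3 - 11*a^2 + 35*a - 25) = (a + 5)/(a - 5)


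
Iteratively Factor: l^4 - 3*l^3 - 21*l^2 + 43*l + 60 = (l - 3)*(l^3 - 21*l - 20) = (l - 5)*(l - 3)*(l^2 + 5*l + 4) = (l - 5)*(l - 3)*(l + 4)*(l + 1)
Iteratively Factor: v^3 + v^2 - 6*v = (v)*(v^2 + v - 6) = v*(v + 3)*(v - 2)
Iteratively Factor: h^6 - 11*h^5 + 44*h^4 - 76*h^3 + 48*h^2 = (h)*(h^5 - 11*h^4 + 44*h^3 - 76*h^2 + 48*h) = h*(h - 2)*(h^4 - 9*h^3 + 26*h^2 - 24*h) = h*(h - 3)*(h - 2)*(h^3 - 6*h^2 + 8*h) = h^2*(h - 3)*(h - 2)*(h^2 - 6*h + 8) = h^2*(h - 3)*(h - 2)^2*(h - 4)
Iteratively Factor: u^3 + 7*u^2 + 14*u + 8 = (u + 4)*(u^2 + 3*u + 2) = (u + 2)*(u + 4)*(u + 1)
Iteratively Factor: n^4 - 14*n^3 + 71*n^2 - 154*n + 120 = (n - 5)*(n^3 - 9*n^2 + 26*n - 24) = (n - 5)*(n - 4)*(n^2 - 5*n + 6) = (n - 5)*(n - 4)*(n - 3)*(n - 2)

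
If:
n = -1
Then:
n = -1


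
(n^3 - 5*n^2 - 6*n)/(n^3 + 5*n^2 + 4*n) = (n - 6)/(n + 4)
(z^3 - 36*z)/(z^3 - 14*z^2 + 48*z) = (z + 6)/(z - 8)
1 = 1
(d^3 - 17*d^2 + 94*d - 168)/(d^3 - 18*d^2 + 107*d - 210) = (d - 4)/(d - 5)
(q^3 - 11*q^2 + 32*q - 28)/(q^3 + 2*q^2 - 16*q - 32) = (q^3 - 11*q^2 + 32*q - 28)/(q^3 + 2*q^2 - 16*q - 32)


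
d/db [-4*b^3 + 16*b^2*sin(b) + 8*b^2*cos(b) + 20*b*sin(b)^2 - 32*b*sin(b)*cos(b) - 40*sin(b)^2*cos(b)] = -8*b^2*sin(b) + 16*b^2*cos(b) - 12*b^2 + 32*b*sin(b) + 20*b*sin(2*b) + 16*b*cos(b) - 32*b*cos(2*b) + 10*sin(b) - 16*sin(2*b) - 30*sin(3*b) - 10*cos(2*b) + 10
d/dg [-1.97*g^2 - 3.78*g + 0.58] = -3.94*g - 3.78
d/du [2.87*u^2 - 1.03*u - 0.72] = 5.74*u - 1.03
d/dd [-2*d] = -2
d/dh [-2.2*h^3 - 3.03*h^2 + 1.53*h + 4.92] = -6.6*h^2 - 6.06*h + 1.53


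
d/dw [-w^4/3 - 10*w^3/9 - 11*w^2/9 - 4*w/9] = -4*w^3/3 - 10*w^2/3 - 22*w/9 - 4/9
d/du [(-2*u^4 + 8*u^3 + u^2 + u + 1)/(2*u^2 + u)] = (-8*u^5 + 10*u^4 + 16*u^3 - u^2 - 4*u - 1)/(u^2*(4*u^2 + 4*u + 1))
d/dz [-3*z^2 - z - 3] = -6*z - 1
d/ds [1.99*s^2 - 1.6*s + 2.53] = 3.98*s - 1.6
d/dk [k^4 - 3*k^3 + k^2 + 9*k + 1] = 4*k^3 - 9*k^2 + 2*k + 9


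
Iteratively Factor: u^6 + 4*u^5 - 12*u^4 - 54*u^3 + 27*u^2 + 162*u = (u + 3)*(u^5 + u^4 - 15*u^3 - 9*u^2 + 54*u) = (u - 3)*(u + 3)*(u^4 + 4*u^3 - 3*u^2 - 18*u) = (u - 3)*(u - 2)*(u + 3)*(u^3 + 6*u^2 + 9*u) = (u - 3)*(u - 2)*(u + 3)^2*(u^2 + 3*u) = u*(u - 3)*(u - 2)*(u + 3)^2*(u + 3)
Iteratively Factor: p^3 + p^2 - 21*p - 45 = (p - 5)*(p^2 + 6*p + 9) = (p - 5)*(p + 3)*(p + 3)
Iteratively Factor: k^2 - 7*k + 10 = (k - 5)*(k - 2)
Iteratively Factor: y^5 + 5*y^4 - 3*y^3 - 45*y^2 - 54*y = (y)*(y^4 + 5*y^3 - 3*y^2 - 45*y - 54) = y*(y + 3)*(y^3 + 2*y^2 - 9*y - 18) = y*(y + 2)*(y + 3)*(y^2 - 9) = y*(y - 3)*(y + 2)*(y + 3)*(y + 3)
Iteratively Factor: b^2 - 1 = (b + 1)*(b - 1)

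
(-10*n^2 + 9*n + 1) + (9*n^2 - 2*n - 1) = -n^2 + 7*n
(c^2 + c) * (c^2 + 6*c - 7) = c^4 + 7*c^3 - c^2 - 7*c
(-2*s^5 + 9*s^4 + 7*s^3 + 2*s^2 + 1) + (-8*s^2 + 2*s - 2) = -2*s^5 + 9*s^4 + 7*s^3 - 6*s^2 + 2*s - 1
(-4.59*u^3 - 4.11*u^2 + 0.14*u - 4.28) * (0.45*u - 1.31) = -2.0655*u^4 + 4.1634*u^3 + 5.4471*u^2 - 2.1094*u + 5.6068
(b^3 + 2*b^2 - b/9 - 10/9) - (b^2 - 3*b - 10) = b^3 + b^2 + 26*b/9 + 80/9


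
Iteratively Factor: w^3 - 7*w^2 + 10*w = (w - 2)*(w^2 - 5*w) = w*(w - 2)*(w - 5)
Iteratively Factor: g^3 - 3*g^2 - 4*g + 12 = (g + 2)*(g^2 - 5*g + 6) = (g - 2)*(g + 2)*(g - 3)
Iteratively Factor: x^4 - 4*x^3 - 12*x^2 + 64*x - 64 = (x - 2)*(x^3 - 2*x^2 - 16*x + 32) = (x - 4)*(x - 2)*(x^2 + 2*x - 8) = (x - 4)*(x - 2)*(x + 4)*(x - 2)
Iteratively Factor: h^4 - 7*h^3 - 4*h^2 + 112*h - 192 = (h - 4)*(h^3 - 3*h^2 - 16*h + 48) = (h - 4)^2*(h^2 + h - 12) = (h - 4)^2*(h - 3)*(h + 4)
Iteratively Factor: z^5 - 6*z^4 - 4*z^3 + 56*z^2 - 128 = (z - 4)*(z^4 - 2*z^3 - 12*z^2 + 8*z + 32) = (z - 4)*(z + 2)*(z^3 - 4*z^2 - 4*z + 16) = (z - 4)*(z + 2)^2*(z^2 - 6*z + 8) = (z - 4)^2*(z + 2)^2*(z - 2)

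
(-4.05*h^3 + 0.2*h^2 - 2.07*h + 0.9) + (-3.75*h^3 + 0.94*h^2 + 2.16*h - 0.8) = -7.8*h^3 + 1.14*h^2 + 0.0900000000000003*h + 0.1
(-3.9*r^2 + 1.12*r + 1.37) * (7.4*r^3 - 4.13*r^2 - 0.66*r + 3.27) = -28.86*r^5 + 24.395*r^4 + 8.0864*r^3 - 19.1503*r^2 + 2.7582*r + 4.4799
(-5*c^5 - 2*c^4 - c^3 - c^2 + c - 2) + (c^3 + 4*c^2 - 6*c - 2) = -5*c^5 - 2*c^4 + 3*c^2 - 5*c - 4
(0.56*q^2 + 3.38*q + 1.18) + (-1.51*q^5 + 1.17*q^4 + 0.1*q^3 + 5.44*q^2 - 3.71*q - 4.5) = -1.51*q^5 + 1.17*q^4 + 0.1*q^3 + 6.0*q^2 - 0.33*q - 3.32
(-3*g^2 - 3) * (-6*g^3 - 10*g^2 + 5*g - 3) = 18*g^5 + 30*g^4 + 3*g^3 + 39*g^2 - 15*g + 9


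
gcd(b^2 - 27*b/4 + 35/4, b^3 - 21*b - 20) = b - 5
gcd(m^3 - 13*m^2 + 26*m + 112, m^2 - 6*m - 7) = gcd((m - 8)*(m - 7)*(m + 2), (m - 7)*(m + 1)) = m - 7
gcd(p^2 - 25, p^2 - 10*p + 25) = p - 5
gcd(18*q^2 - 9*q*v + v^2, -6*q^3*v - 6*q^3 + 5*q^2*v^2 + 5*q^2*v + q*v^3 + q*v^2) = 1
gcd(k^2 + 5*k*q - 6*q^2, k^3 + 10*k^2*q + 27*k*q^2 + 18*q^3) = k + 6*q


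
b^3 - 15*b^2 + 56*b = b*(b - 8)*(b - 7)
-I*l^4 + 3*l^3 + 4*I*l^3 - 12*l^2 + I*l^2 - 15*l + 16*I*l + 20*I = (l - 5)*(l - I)*(l + 4*I)*(-I*l - I)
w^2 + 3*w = w*(w + 3)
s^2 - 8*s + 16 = (s - 4)^2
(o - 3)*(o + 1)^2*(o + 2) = o^4 + o^3 - 7*o^2 - 13*o - 6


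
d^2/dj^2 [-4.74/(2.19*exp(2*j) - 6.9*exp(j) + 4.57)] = (-4.74*(4.38*exp(j) - 6.9)*(8.76*exp(j) - 13.8)*exp(j) + (41.5224*exp(j) - 32.706)*(2.19*exp(2*j) - 6.9*exp(j) + 4.57))*exp(j)/(2.19*exp(2*j) - 6.9*exp(j) + 4.57)^3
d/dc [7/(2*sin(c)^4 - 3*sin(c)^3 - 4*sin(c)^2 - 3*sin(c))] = 7*(8*sin(c)*cos(c)^2 - 9*cos(c)^2 + 12)*cos(c)/((-2*sin(c)^3 + 3*sin(c)^2 + 4*sin(c) + 3)^2*sin(c)^2)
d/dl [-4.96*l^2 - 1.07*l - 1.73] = -9.92*l - 1.07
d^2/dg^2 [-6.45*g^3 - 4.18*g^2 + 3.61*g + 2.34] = -38.7*g - 8.36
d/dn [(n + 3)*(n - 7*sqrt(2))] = 2*n - 7*sqrt(2) + 3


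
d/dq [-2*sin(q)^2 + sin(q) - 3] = (1 - 4*sin(q))*cos(q)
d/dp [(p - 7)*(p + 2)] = 2*p - 5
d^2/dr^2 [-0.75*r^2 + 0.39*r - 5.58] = -1.50000000000000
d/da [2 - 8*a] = -8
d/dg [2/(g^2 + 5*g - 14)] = 2*(-2*g - 5)/(g^2 + 5*g - 14)^2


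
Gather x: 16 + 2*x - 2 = 2*x + 14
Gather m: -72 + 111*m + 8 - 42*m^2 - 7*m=-42*m^2 + 104*m - 64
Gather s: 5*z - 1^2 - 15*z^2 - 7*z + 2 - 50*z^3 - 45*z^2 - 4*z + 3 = -50*z^3 - 60*z^2 - 6*z + 4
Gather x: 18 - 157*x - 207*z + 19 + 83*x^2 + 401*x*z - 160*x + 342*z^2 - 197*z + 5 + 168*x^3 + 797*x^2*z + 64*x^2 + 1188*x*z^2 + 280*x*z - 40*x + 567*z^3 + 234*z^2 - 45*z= 168*x^3 + x^2*(797*z + 147) + x*(1188*z^2 + 681*z - 357) + 567*z^3 + 576*z^2 - 449*z + 42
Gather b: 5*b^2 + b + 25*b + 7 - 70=5*b^2 + 26*b - 63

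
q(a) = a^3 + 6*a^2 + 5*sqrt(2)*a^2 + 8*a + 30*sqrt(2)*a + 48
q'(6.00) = 315.28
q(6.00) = 1037.12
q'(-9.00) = 58.15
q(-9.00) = -76.08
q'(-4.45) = -6.50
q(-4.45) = -5.68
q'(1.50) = 96.39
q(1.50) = 156.42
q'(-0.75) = 32.51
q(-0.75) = 17.11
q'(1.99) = 114.33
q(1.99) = 207.99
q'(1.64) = 101.37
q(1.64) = 170.27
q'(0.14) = 54.15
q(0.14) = 55.32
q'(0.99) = 79.25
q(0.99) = 111.70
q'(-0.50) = 38.11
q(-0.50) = 25.93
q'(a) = 3*a^2 + 12*a + 10*sqrt(2)*a + 8 + 30*sqrt(2)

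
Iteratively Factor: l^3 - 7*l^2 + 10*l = (l)*(l^2 - 7*l + 10) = l*(l - 2)*(l - 5)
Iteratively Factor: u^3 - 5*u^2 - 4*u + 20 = (u - 5)*(u^2 - 4) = (u - 5)*(u - 2)*(u + 2)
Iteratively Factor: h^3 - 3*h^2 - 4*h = (h - 4)*(h^2 + h) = (h - 4)*(h + 1)*(h)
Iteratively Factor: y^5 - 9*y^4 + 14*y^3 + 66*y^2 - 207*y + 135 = (y - 3)*(y^4 - 6*y^3 - 4*y^2 + 54*y - 45) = (y - 5)*(y - 3)*(y^3 - y^2 - 9*y + 9) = (y - 5)*(y - 3)^2*(y^2 + 2*y - 3) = (y - 5)*(y - 3)^2*(y + 3)*(y - 1)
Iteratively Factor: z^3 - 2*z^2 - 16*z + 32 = (z - 2)*(z^2 - 16) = (z - 2)*(z + 4)*(z - 4)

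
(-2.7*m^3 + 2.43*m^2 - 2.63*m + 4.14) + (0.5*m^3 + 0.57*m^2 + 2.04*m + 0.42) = -2.2*m^3 + 3.0*m^2 - 0.59*m + 4.56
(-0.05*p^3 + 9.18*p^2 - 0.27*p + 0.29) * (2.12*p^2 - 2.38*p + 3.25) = -0.106*p^5 + 19.5806*p^4 - 22.5833*p^3 + 31.0924*p^2 - 1.5677*p + 0.9425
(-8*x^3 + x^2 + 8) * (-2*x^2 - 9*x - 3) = 16*x^5 + 70*x^4 + 15*x^3 - 19*x^2 - 72*x - 24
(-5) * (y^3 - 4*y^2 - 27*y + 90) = -5*y^3 + 20*y^2 + 135*y - 450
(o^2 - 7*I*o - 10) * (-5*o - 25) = -5*o^3 - 25*o^2 + 35*I*o^2 + 50*o + 175*I*o + 250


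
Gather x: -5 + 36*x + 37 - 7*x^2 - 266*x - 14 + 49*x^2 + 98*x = 42*x^2 - 132*x + 18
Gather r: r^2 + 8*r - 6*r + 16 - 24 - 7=r^2 + 2*r - 15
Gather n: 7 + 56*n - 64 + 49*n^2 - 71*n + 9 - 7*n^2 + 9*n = 42*n^2 - 6*n - 48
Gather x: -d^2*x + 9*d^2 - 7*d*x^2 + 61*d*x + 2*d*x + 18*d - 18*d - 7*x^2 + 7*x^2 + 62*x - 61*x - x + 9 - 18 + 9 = 9*d^2 - 7*d*x^2 + x*(-d^2 + 63*d)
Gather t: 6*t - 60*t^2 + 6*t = -60*t^2 + 12*t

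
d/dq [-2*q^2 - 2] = -4*q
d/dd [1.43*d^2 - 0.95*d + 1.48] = 2.86*d - 0.95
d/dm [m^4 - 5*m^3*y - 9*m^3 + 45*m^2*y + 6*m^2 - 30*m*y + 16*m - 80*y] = 4*m^3 - 15*m^2*y - 27*m^2 + 90*m*y + 12*m - 30*y + 16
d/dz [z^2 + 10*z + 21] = 2*z + 10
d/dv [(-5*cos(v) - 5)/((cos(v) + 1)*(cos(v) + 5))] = -5*sin(v)/(cos(v) + 5)^2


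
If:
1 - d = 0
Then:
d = 1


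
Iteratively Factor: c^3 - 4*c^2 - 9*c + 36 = (c - 3)*(c^2 - c - 12) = (c - 4)*(c - 3)*(c + 3)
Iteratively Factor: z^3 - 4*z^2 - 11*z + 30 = (z - 2)*(z^2 - 2*z - 15) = (z - 5)*(z - 2)*(z + 3)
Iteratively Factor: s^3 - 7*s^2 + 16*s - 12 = (s - 3)*(s^2 - 4*s + 4) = (s - 3)*(s - 2)*(s - 2)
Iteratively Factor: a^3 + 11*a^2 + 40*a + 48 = (a + 3)*(a^2 + 8*a + 16) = (a + 3)*(a + 4)*(a + 4)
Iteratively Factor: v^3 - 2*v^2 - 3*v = (v + 1)*(v^2 - 3*v) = (v - 3)*(v + 1)*(v)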